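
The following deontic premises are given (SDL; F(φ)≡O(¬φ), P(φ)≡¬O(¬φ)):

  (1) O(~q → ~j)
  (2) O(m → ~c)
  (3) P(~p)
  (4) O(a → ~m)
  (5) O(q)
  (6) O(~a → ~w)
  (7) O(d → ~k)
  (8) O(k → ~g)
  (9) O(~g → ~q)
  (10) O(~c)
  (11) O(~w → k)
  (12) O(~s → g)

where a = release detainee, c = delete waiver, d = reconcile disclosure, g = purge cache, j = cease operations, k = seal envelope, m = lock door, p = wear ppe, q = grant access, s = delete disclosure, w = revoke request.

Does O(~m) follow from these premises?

Yes

Premise 5 gives O(q).
Premise 9 is O(~g → ~q); contrapositively O(q → g). Since O(q) holds, K gives O(g).
The contrapositive of premise 8 (O(k → ~g)) is O(g → ~k), and O(g) is already established, so O(~k).
The contrapositive of premise 11 (O(~w → k)) is O(~k → w), and O(~k) is already established, so O(w).
Premise 6 is O(~a → ~w); contrapositively O(w → a). Since O(w) holds, K gives O(a).
From O(a) and premise 4, O(a → ~m), we obtain O(~m).
Premises 1, 2, 3, 7, 10, 12 do not contribute to this derivation.
So O(~m) follows.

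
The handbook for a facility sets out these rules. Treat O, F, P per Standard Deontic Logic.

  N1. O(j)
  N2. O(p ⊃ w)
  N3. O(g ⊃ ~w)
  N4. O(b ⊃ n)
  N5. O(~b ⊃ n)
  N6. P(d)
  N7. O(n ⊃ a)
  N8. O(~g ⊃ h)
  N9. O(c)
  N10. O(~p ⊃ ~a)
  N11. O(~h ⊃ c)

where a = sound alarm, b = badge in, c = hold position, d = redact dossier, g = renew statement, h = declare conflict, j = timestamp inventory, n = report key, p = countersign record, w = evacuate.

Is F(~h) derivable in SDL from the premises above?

Yes

Premises 5 and 4 are O(~b ⊃ n) and O(b ⊃ n); every ideal world satisfies ~b or b, so in either case n holds — hence O(n).
With premise 7, O(n ⊃ a), the K-axiom yields O(a).
Premise 10, O(~p ⊃ ~a), contraposes to O(a ⊃ p); with O(a) we get O(p).
Applying K to premise 2 (O(p ⊃ w)) and O(p) yields O(w).
The contrapositive of premise 3 (O(g ⊃ ~w)) is O(w ⊃ ~g), and O(w) is already established, so O(~g).
Applying K to premise 8 (O(~g ⊃ h)) and O(~g) yields O(h).
Premises 1, 6, 9, 11 do not contribute to this derivation.
So O(h) holds, i.e. F(~h). The claim follows.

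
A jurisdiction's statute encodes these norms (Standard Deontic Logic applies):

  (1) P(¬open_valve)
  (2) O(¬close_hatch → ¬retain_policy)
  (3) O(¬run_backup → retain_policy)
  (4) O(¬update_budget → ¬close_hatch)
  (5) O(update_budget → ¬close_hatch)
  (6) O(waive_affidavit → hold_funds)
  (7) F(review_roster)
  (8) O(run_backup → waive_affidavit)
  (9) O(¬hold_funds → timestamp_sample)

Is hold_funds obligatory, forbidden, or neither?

Obligatory

Premises 5 and 4 are O(update_budget → ¬close_hatch) and O(¬update_budget → ¬close_hatch); every ideal world satisfies update_budget or ¬update_budget, so in either case ¬close_hatch holds — hence O(¬close_hatch).
From O(¬close_hatch) and premise 2, O(¬close_hatch → ¬retain_policy), we obtain O(¬retain_policy).
Premise 3 is O(¬run_backup → retain_policy); contrapositively O(¬retain_policy → run_backup). Since O(¬retain_policy) holds, K gives O(run_backup).
From O(run_backup) and premise 8, O(run_backup → waive_affidavit), we obtain O(waive_affidavit).
From O(waive_affidavit) and premise 6, O(waive_affidavit → hold_funds), we obtain O(hold_funds).
Premises 1, 7, 9 do not contribute to this derivation.
Hence hold_funds is obligatory.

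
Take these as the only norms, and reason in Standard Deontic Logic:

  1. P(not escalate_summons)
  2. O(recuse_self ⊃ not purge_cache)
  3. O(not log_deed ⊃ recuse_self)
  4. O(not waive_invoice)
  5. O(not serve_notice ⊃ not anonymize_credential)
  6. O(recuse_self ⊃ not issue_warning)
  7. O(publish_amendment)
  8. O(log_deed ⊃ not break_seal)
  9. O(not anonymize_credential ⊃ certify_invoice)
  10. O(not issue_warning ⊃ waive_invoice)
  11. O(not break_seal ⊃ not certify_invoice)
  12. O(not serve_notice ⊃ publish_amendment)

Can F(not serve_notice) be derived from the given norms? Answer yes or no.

Premise 4 states O(not waive_invoice) outright.
The contrapositive of premise 10 (O(not issue_warning ⊃ waive_invoice)) is O(not waive_invoice ⊃ issue_warning), and O(not waive_invoice) is already established, so O(issue_warning).
The contrapositive of premise 6 (O(recuse_self ⊃ not issue_warning)) is O(issue_warning ⊃ not recuse_self), and O(issue_warning) is already established, so O(not recuse_self).
Premise 3, O(not log_deed ⊃ recuse_self), contraposes to O(not recuse_self ⊃ log_deed); with O(not recuse_self) we get O(log_deed).
Premise 8 is O(log_deed ⊃ not break_seal); since O(log_deed), deontic closure gives O(not break_seal).
From O(not break_seal) and premise 11, O(not break_seal ⊃ not certify_invoice), we obtain O(not certify_invoice).
The contrapositive of premise 9 (O(not anonymize_credential ⊃ certify_invoice)) is O(not certify_invoice ⊃ anonymize_credential), and O(not certify_invoice) is already established, so O(anonymize_credential).
The contrapositive of premise 5 (O(not serve_notice ⊃ not anonymize_credential)) is O(anonymize_credential ⊃ serve_notice), and O(anonymize_credential) is already established, so O(serve_notice).
Premises 1, 2, 7, 12 do not contribute to this derivation.
So O(serve_notice) holds, i.e. F(not serve_notice). The claim follows.

Yes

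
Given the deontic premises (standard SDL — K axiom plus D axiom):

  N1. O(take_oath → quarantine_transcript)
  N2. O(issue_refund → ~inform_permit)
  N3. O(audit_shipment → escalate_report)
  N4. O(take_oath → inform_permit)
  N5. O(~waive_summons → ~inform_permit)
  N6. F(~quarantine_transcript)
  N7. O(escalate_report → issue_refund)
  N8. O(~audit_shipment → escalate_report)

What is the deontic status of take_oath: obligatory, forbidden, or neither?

Premises 8 and 3 are O(~audit_shipment → escalate_report) and O(audit_shipment → escalate_report); every ideal world satisfies ~audit_shipment or audit_shipment, so in either case escalate_report holds — hence O(escalate_report).
Premise 7 is O(escalate_report → issue_refund); since O(escalate_report), deontic closure gives O(issue_refund).
Premise 2 is O(issue_refund → ~inform_permit); since O(issue_refund), deontic closure gives O(~inform_permit).
The contrapositive of premise 4 (O(take_oath → inform_permit)) is O(~inform_permit → ~take_oath), and O(~inform_permit) is already established, so O(~take_oath).
Premises 1, 5, 6 do not contribute to this derivation.
Thus O(~take_oath), which is F(take_oath): take_oath is forbidden.

Forbidden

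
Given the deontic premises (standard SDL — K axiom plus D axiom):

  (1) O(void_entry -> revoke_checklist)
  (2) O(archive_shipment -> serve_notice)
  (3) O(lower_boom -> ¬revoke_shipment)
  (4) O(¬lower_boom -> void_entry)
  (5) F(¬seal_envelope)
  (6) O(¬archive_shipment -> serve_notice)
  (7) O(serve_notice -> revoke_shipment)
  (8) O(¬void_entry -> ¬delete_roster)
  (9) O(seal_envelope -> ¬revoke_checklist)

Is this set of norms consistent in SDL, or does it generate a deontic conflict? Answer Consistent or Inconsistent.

Premises 6 and 2 are O(¬archive_shipment -> serve_notice) and O(archive_shipment -> serve_notice); every ideal world satisfies ¬archive_shipment or archive_shipment, so in either case serve_notice holds — hence O(serve_notice).
With premise 7, O(serve_notice -> revoke_shipment), the K-axiom yields O(revoke_shipment).
The contrapositive of premise 3 (O(lower_boom -> ¬revoke_shipment)) is O(revoke_shipment -> ¬lower_boom), and O(revoke_shipment) is already established, so O(¬lower_boom).
From O(¬lower_boom) and premise 4, O(¬lower_boom -> void_entry), we obtain O(void_entry).
From O(void_entry) and premise 1, O(void_entry -> revoke_checklist), we obtain O(revoke_checklist).
Premise 9 is O(seal_envelope -> ¬revoke_checklist); contrapositively O(revoke_checklist -> ¬seal_envelope). Since O(revoke_checklist) holds, K gives O(¬seal_envelope).
Yet premise 5 is F(¬seal_envelope), i.e. O(seal_envelope).
We now have both O(¬seal_envelope) and O(seal_envelope) — seal_envelope is simultaneously obligatory and forbidden, violating the D-axiom.

Inconsistent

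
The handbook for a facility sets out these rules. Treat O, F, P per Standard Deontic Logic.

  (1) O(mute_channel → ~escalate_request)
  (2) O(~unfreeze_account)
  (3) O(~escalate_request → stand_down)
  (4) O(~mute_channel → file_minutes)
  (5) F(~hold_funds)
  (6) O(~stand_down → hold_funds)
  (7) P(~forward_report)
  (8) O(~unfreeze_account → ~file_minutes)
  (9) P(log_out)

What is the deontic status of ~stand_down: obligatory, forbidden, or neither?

From premise 2 we have O(~unfreeze_account).
Premise 8 is O(~unfreeze_account → ~file_minutes); since O(~unfreeze_account), deontic closure gives O(~file_minutes).
Premise 4, O(~mute_channel → file_minutes), contraposes to O(~file_minutes → mute_channel); with O(~file_minutes) we get O(mute_channel).
Applying K to premise 1 (O(mute_channel → ~escalate_request)) and O(mute_channel) yields O(~escalate_request).
Premise 3 is O(~escalate_request → stand_down); since O(~escalate_request), deontic closure gives O(stand_down).
Premises 5, 6, 7, 9 do not contribute to this derivation.
Thus O(stand_down), which is F(~stand_down): ~stand_down is forbidden.

Forbidden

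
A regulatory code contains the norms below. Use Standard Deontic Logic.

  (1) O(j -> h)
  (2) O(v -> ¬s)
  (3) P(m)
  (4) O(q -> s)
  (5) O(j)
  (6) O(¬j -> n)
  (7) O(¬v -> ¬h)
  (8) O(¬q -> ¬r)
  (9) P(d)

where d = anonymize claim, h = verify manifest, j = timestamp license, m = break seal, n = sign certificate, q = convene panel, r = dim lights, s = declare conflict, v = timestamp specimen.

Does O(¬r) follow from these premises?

From premise 5 we have O(j).
Premise 1 is O(j -> h); since O(j), deontic closure gives O(h).
The contrapositive of premise 7 (O(¬v -> ¬h)) is O(h -> v), and O(h) is already established, so O(v).
Applying K to premise 2 (O(v -> ¬s)) and O(v) yields O(¬s).
Premise 4, O(q -> s), contraposes to O(¬s -> ¬q); with O(¬s) we get O(¬q).
From O(¬q) and premise 8, O(¬q -> ¬r), we obtain O(¬r).
Premises 3, 6, 9 do not contribute to this derivation.
So O(¬r) follows.

Yes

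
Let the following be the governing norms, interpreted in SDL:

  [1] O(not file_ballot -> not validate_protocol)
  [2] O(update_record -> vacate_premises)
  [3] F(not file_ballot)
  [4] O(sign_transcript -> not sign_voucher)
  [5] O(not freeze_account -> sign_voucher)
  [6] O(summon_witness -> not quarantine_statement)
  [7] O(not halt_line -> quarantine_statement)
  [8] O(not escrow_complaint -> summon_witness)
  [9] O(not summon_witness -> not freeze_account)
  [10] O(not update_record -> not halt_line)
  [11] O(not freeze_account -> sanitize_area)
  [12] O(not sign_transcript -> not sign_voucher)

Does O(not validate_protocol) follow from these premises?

Premise 1 is O(not file_ballot -> not validate_protocol), but O(not file_ballot) is not derivable from the premises, so it does not yield O(not validate_protocol).
No other premise forces O(not validate_protocol). An ideal world satisfying every premise can still have not validate_protocol false, so O(not validate_protocol) is not derivable.

No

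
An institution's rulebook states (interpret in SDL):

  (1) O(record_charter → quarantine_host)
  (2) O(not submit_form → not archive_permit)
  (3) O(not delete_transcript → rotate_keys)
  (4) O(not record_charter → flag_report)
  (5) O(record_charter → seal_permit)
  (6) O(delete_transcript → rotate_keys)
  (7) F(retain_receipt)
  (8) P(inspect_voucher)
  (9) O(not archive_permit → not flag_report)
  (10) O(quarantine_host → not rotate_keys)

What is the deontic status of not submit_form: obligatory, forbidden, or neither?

Premises 6 and 3 cover both cases: O(delete_transcript → rotate_keys) and O(not delete_transcript → rotate_keys). Since delete_transcript ∨ not delete_transcript is a tautology, O(rotate_keys) follows.
The contrapositive of premise 10 (O(quarantine_host → not rotate_keys)) is O(rotate_keys → not quarantine_host), and O(rotate_keys) is already established, so O(not quarantine_host).
Premise 1, O(record_charter → quarantine_host), contraposes to O(not quarantine_host → not record_charter); with O(not quarantine_host) we get O(not record_charter).
With premise 4, O(not record_charter → flag_report), the K-axiom yields O(flag_report).
Premise 9 is O(not archive_permit → not flag_report); contrapositively O(flag_report → archive_permit). Since O(flag_report) holds, K gives O(archive_permit).
Premise 2 is O(not submit_form → not archive_permit); contrapositively O(archive_permit → submit_form). Since O(archive_permit) holds, K gives O(submit_form).
Premises 5, 7, 8 do not contribute to this derivation.
Thus O(submit_form), which is F(not submit_form): not submit_form is forbidden.

Forbidden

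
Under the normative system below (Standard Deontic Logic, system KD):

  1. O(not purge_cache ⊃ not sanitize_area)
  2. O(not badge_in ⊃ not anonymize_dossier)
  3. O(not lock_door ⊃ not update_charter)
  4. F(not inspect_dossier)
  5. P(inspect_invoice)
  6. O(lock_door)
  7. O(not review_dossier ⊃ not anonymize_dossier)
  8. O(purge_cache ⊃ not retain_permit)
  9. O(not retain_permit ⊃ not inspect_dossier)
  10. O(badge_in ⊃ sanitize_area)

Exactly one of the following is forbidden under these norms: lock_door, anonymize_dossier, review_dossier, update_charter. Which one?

anonymize_dossier

Premise 4, F(not inspect_dossier), is equivalent to O(inspect_dossier).
Premise 9, O(not retain_permit ⊃ not inspect_dossier), contraposes to O(inspect_dossier ⊃ retain_permit); with O(inspect_dossier) we get O(retain_permit).
Premise 8 is O(purge_cache ⊃ not retain_permit); contrapositively O(retain_permit ⊃ not purge_cache). Since O(retain_permit) holds, K gives O(not purge_cache).
Premise 1 is O(not purge_cache ⊃ not sanitize_area); since O(not purge_cache), deontic closure gives O(not sanitize_area).
Premise 10, O(badge_in ⊃ sanitize_area), contraposes to O(not sanitize_area ⊃ not badge_in); with O(not sanitize_area) we get O(not badge_in).
With premise 2, O(not badge_in ⊃ not anonymize_dossier), the K-axiom yields O(not anonymize_dossier).
So O(not anonymize_dossier) holds, i.e. anonymize_dossier is forbidden. None of the other listed options is forbidden under the premises.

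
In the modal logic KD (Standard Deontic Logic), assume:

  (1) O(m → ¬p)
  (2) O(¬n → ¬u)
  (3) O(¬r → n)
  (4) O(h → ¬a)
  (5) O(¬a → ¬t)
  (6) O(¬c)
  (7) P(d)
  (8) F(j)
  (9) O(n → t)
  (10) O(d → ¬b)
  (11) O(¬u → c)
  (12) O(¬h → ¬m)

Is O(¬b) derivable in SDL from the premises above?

No

Premise 10 is O(d → ¬b), but O(d) is not derivable from the premises (the permission P(d) asserts only ¬O(¬d), not O(d)), so it does not yield O(¬b).
No other premise forces O(¬b). An ideal world satisfying every premise can still have ¬b false, so O(¬b) is not derivable.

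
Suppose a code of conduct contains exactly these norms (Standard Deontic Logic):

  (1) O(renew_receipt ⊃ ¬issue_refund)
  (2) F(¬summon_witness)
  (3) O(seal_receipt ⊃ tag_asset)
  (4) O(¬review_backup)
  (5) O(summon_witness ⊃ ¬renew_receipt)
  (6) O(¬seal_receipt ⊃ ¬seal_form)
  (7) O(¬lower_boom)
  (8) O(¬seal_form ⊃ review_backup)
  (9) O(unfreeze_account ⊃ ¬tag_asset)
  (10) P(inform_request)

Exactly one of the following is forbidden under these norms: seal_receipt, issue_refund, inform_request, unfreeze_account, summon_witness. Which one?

Premise 4 gives O(¬review_backup).
Premise 8, O(¬seal_form ⊃ review_backup), contraposes to O(¬review_backup ⊃ seal_form); with O(¬review_backup) we get O(seal_form).
The contrapositive of premise 6 (O(¬seal_receipt ⊃ ¬seal_form)) is O(seal_form ⊃ seal_receipt), and O(seal_form) is already established, so O(seal_receipt).
With premise 3, O(seal_receipt ⊃ tag_asset), the K-axiom yields O(tag_asset).
Premise 9, O(unfreeze_account ⊃ ¬tag_asset), contraposes to O(tag_asset ⊃ ¬unfreeze_account); with O(tag_asset) we get O(¬unfreeze_account).
So O(¬unfreeze_account) holds, i.e. unfreeze_account is forbidden. None of the other listed options is forbidden under the premises.

unfreeze_account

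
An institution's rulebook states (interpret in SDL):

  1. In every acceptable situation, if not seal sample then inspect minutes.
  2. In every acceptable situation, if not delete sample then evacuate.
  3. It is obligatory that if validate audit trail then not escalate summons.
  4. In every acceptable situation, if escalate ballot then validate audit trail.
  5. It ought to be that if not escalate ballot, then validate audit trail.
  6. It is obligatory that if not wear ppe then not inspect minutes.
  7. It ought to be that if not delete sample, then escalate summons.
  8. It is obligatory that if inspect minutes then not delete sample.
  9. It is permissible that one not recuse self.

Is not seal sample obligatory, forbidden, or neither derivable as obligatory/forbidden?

Premises 5 and 4 are O(¬escalate_ballot → validate_audit_trail) and O(escalate_ballot → validate_audit_trail); every ideal world satisfies ¬escalate_ballot or escalate_ballot, so in either case validate_audit_trail holds — hence O(validate_audit_trail).
Premise 3 is O(validate_audit_trail → ¬escalate_summons); since O(validate_audit_trail), deontic closure gives O(¬escalate_summons).
Premise 7 is O(¬delete_sample → escalate_summons); contrapositively O(¬escalate_summons → delete_sample). Since O(¬escalate_summons) holds, K gives O(delete_sample).
Premise 8, O(inspect_minutes → ¬delete_sample), contraposes to O(delete_sample → ¬inspect_minutes); with O(delete_sample) we get O(¬inspect_minutes).
Premise 1 is O(¬seal_sample → inspect_minutes); contrapositively O(¬inspect_minutes → seal_sample). Since O(¬inspect_minutes) holds, K gives O(seal_sample).
Premises 2, 6, 9 do not contribute to this derivation.
Thus O(seal_sample), which is F(¬seal_sample): ¬seal_sample is forbidden.

Forbidden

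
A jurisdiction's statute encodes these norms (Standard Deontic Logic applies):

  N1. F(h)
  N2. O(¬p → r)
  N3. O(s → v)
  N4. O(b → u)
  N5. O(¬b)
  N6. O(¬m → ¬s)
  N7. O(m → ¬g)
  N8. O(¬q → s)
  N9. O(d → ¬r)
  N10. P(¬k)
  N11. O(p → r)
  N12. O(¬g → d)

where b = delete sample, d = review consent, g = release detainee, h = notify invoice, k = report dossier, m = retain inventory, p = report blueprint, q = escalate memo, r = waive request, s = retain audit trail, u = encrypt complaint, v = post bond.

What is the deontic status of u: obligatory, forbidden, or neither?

Premise 4 is O(b → u), but O(b) is not derivable from the premises, so it does not yield O(u).
No premise or chain of K-axiom applications forces O(u), and none forces O(¬u). So u is neither obligatory nor forbidden under these norms.

Neither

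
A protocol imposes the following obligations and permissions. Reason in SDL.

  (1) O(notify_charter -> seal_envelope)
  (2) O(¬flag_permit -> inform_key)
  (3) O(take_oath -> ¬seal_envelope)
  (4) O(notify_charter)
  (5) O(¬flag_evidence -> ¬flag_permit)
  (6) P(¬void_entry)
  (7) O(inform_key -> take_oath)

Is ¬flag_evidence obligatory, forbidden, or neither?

Forbidden

Premise 4 gives O(notify_charter).
With premise 1, O(notify_charter -> seal_envelope), the K-axiom yields O(seal_envelope).
Premise 3 is O(take_oath -> ¬seal_envelope); contrapositively O(seal_envelope -> ¬take_oath). Since O(seal_envelope) holds, K gives O(¬take_oath).
The contrapositive of premise 7 (O(inform_key -> take_oath)) is O(¬take_oath -> ¬inform_key), and O(¬take_oath) is already established, so O(¬inform_key).
Premise 2 is O(¬flag_permit -> inform_key); contrapositively O(¬inform_key -> flag_permit). Since O(¬inform_key) holds, K gives O(flag_permit).
Premise 5 is O(¬flag_evidence -> ¬flag_permit); contrapositively O(flag_permit -> flag_evidence). Since O(flag_permit) holds, K gives O(flag_evidence).
Premise 6 does not contribute to this derivation.
Thus O(flag_evidence), which is F(¬flag_evidence): ¬flag_evidence is forbidden.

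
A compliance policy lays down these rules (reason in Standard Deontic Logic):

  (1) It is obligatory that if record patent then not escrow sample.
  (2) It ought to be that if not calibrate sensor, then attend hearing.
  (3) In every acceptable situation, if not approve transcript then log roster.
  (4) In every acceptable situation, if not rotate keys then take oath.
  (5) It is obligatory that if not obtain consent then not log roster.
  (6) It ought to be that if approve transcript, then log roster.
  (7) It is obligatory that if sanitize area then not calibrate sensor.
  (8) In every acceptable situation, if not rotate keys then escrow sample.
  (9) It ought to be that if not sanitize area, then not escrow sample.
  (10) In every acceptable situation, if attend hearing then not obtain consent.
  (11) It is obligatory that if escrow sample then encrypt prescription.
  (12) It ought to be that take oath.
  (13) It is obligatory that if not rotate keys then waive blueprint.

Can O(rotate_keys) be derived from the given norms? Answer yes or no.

Yes

Premises 3 and 6 cover both cases: O(¬approve_transcript → log_roster) and O(approve_transcript → log_roster). Since ¬approve_transcript ∨ approve_transcript is a tautology, O(log_roster) follows.
The contrapositive of premise 5 (O(¬obtain_consent → ¬log_roster)) is O(log_roster → obtain_consent), and O(log_roster) is already established, so O(obtain_consent).
Premise 10 is O(attend_hearing → ¬obtain_consent); contrapositively O(obtain_consent → ¬attend_hearing). Since O(obtain_consent) holds, K gives O(¬attend_hearing).
The contrapositive of premise 2 (O(¬calibrate_sensor → attend_hearing)) is O(¬attend_hearing → calibrate_sensor), and O(¬attend_hearing) is already established, so O(calibrate_sensor).
The contrapositive of premise 7 (O(sanitize_area → ¬calibrate_sensor)) is O(calibrate_sensor → ¬sanitize_area), and O(calibrate_sensor) is already established, so O(¬sanitize_area).
Premise 9 is O(¬sanitize_area → ¬escrow_sample); since O(¬sanitize_area), deontic closure gives O(¬escrow_sample).
The contrapositive of premise 8 (O(¬rotate_keys → escrow_sample)) is O(¬escrow_sample → rotate_keys), and O(¬escrow_sample) is already established, so O(rotate_keys).
Premises 1, 4, 11, 12, 13 do not contribute to this derivation.
So O(rotate_keys) follows.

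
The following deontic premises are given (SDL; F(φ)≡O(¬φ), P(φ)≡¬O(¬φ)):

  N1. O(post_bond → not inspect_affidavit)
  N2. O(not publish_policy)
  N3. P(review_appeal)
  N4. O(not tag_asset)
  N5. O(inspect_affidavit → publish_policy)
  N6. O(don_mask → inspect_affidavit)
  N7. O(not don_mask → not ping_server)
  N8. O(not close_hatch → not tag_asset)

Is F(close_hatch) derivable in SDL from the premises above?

Premise 8 is O(not close_hatch → not tag_asset); even if O(not tag_asset) held, inferring O(not close_hatch) would be affirming the consequent — invalid.
No other premise forces O(not close_hatch). An ideal world satisfying every premise can still have close_hatch true, so F(close_hatch) is not derivable.

No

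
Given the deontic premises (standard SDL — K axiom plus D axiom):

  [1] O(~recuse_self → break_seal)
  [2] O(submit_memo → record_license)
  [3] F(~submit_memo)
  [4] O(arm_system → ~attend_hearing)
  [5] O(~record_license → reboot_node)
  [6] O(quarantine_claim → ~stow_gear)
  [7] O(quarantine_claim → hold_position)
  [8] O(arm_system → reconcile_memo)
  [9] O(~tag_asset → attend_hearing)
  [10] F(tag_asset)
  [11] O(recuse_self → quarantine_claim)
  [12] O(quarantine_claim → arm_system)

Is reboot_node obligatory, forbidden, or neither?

Neither

Premise 5 is O(~record_license → reboot_node), but O(~record_license) is not derivable from the premises, so it does not yield O(reboot_node).
No premise or chain of K-axiom applications forces O(reboot_node), and none forces O(~reboot_node). So reboot_node is neither obligatory nor forbidden under these norms.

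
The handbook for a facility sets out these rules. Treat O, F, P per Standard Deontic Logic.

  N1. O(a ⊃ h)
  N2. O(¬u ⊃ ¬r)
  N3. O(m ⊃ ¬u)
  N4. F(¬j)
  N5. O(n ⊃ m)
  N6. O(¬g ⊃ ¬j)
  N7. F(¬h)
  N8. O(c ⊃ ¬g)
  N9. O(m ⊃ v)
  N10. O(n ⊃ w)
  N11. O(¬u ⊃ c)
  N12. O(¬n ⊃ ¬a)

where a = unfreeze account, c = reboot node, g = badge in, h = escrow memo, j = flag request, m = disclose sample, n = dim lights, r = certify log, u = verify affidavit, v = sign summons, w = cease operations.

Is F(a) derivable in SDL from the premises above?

Premise 4, F(¬j), is equivalent to O(j).
The contrapositive of premise 6 (O(¬g ⊃ ¬j)) is O(j ⊃ g), and O(j) is already established, so O(g).
Premise 8 is O(c ⊃ ¬g); contrapositively O(g ⊃ ¬c). Since O(g) holds, K gives O(¬c).
The contrapositive of premise 11 (O(¬u ⊃ c)) is O(¬c ⊃ u), and O(¬c) is already established, so O(u).
Premise 3, O(m ⊃ ¬u), contraposes to O(u ⊃ ¬m); with O(u) we get O(¬m).
Premise 5 is O(n ⊃ m); contrapositively O(¬m ⊃ ¬n). Since O(¬m) holds, K gives O(¬n).
With premise 12, O(¬n ⊃ ¬a), the K-axiom yields O(¬a).
Premises 1, 2, 7, 9, 10 do not contribute to this derivation.
So O(¬a) holds, i.e. F(a). The claim follows.

Yes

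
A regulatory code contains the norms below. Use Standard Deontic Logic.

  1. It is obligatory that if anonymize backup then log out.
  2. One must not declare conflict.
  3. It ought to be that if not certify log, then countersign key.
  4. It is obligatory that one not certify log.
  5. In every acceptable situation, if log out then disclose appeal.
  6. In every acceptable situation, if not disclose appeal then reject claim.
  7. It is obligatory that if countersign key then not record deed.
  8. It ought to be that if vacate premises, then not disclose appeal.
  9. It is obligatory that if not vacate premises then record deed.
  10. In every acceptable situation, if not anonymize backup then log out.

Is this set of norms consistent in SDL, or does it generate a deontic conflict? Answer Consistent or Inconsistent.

Inconsistent

By case analysis on anonymize_backup: premise 1 gives O(anonymize_backup → log_out) and premise 10 gives O(¬anonymize_backup → log_out), so O(log_out) either way.
Applying K to premise 5 (O(log_out → disclose_appeal)) and O(log_out) yields O(disclose_appeal).
Premise 8 is O(vacate_premises → ¬disclose_appeal); contrapositively O(disclose_appeal → ¬vacate_premises). Since O(disclose_appeal) holds, K gives O(¬vacate_premises).
With premise 9, O(¬vacate_premises → record_deed), the K-axiom yields O(record_deed).
Premise 7 is O(countersign_key → ¬record_deed); contrapositively O(record_deed → ¬countersign_key). Since O(record_deed) holds, K gives O(¬countersign_key).
Premise 3 is O(¬certify_log → countersign_key); contrapositively O(¬countersign_key → certify_log). Since O(¬countersign_key) holds, K gives O(certify_log).
But premise 4 directly asserts O(¬certify_log).
We now have both O(certify_log) and O(¬certify_log) — certify_log is simultaneously obligatory and forbidden, violating the D-axiom.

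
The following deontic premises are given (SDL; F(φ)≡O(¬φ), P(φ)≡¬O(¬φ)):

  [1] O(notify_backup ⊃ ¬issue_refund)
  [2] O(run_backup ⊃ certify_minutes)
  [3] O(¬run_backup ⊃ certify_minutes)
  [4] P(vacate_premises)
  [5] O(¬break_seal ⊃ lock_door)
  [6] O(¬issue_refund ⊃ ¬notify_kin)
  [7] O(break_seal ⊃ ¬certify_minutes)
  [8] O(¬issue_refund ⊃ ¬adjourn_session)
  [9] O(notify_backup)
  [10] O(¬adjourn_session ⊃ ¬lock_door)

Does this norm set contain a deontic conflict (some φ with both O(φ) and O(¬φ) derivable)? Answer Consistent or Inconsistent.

Inconsistent

Premises 3 and 2 cover both cases: O(¬run_backup ⊃ certify_minutes) and O(run_backup ⊃ certify_minutes). Since ¬run_backup ∨ run_backup is a tautology, O(certify_minutes) follows.
Premise 7, O(break_seal ⊃ ¬certify_minutes), contraposes to O(certify_minutes ⊃ ¬break_seal); with O(certify_minutes) we get O(¬break_seal).
From O(¬break_seal) and premise 5, O(¬break_seal ⊃ lock_door), we obtain O(lock_door).
The contrapositive of premise 10 (O(¬adjourn_session ⊃ ¬lock_door)) is O(lock_door ⊃ adjourn_session), and O(lock_door) is already established, so O(adjourn_session).
Premise 8 is O(¬issue_refund ⊃ ¬adjourn_session); contrapositively O(adjourn_session ⊃ issue_refund). Since O(adjourn_session) holds, K gives O(issue_refund).
Premise 1 is O(notify_backup ⊃ ¬issue_refund); contrapositively O(issue_refund ⊃ ¬notify_backup). Since O(issue_refund) holds, K gives O(¬notify_backup).
Yet premise 9 states O(notify_backup).
We now have both O(¬notify_backup) and O(notify_backup) — notify_backup is simultaneously obligatory and forbidden, violating the D-axiom.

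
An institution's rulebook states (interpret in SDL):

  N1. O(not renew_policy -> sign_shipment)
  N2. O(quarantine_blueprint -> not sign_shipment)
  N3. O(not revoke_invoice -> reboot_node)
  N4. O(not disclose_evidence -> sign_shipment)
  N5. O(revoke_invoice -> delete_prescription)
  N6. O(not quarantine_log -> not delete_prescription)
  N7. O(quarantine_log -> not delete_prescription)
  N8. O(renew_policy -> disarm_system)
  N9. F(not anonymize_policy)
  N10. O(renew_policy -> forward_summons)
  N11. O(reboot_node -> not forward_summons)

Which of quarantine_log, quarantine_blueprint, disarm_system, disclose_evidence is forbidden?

Premises 6 and 7 cover both cases: O(not quarantine_log -> not delete_prescription) and O(quarantine_log -> not delete_prescription). Since not quarantine_log ∨ quarantine_log is a tautology, O(not delete_prescription) follows.
Premise 5, O(revoke_invoice -> delete_prescription), contraposes to O(not delete_prescription -> not revoke_invoice); with O(not delete_prescription) we get O(not revoke_invoice).
Premise 3 is O(not revoke_invoice -> reboot_node); since O(not revoke_invoice), deontic closure gives O(reboot_node).
Premise 11 is O(reboot_node -> not forward_summons); since O(reboot_node), deontic closure gives O(not forward_summons).
The contrapositive of premise 10 (O(renew_policy -> forward_summons)) is O(not forward_summons -> not renew_policy), and O(not forward_summons) is already established, so O(not renew_policy).
With premise 1, O(not renew_policy -> sign_shipment), the K-axiom yields O(sign_shipment).
Premise 2, O(quarantine_blueprint -> not sign_shipment), contraposes to O(sign_shipment -> not quarantine_blueprint); with O(sign_shipment) we get O(not quarantine_blueprint).
So O(not quarantine_blueprint) holds, i.e. quarantine_blueprint is forbidden. None of the other listed options is forbidden under the premises.

quarantine_blueprint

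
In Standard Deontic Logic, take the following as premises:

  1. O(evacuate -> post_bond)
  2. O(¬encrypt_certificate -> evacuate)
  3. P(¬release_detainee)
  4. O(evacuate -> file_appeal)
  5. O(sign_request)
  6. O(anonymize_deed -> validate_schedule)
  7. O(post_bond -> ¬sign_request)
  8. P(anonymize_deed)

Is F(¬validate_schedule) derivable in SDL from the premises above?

Premise 6 is O(anonymize_deed -> validate_schedule), but O(anonymize_deed) is not derivable from the premises (the permission P(anonymize_deed) asserts only ¬O(¬anonymize_deed), not O(anonymize_deed)), so it does not yield O(validate_schedule).
No other premise forces O(validate_schedule). An ideal world satisfying every premise can still have ¬validate_schedule true, so F(¬validate_schedule) is not derivable.

No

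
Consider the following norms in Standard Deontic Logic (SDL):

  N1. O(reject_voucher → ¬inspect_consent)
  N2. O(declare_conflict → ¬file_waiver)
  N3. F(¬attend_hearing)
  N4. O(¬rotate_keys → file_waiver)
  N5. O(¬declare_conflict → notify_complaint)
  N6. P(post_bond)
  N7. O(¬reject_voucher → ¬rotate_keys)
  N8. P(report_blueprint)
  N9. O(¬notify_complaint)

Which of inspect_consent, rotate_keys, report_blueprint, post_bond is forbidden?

From premise 9 we have O(¬notify_complaint).
Premise 5, O(¬declare_conflict → notify_complaint), contraposes to O(¬notify_complaint → declare_conflict); with O(¬notify_complaint) we get O(declare_conflict).
Premise 2 is O(declare_conflict → ¬file_waiver); since O(declare_conflict), deontic closure gives O(¬file_waiver).
Premise 4 is O(¬rotate_keys → file_waiver); contrapositively O(¬file_waiver → rotate_keys). Since O(¬file_waiver) holds, K gives O(rotate_keys).
The contrapositive of premise 7 (O(¬reject_voucher → ¬rotate_keys)) is O(rotate_keys → reject_voucher), and O(rotate_keys) is already established, so O(reject_voucher).
Premise 1 is O(reject_voucher → ¬inspect_consent); since O(reject_voucher), deontic closure gives O(¬inspect_consent).
So O(¬inspect_consent) holds, i.e. inspect_consent is forbidden. None of the other listed options is forbidden under the premises.

inspect_consent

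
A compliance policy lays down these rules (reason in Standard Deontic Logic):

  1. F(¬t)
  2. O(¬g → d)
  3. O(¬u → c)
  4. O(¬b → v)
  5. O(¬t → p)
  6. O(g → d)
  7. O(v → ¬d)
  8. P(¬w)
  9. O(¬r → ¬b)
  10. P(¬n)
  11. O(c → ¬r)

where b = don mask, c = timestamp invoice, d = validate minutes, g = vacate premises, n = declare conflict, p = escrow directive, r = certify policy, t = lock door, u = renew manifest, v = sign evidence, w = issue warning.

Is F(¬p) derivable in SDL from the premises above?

Premise 5 is O(¬t → p), but O(¬t) is not derivable from the premises, so it does not yield O(p).
No other premise forces O(p). An ideal world satisfying every premise can still have ¬p true, so F(¬p) is not derivable.

No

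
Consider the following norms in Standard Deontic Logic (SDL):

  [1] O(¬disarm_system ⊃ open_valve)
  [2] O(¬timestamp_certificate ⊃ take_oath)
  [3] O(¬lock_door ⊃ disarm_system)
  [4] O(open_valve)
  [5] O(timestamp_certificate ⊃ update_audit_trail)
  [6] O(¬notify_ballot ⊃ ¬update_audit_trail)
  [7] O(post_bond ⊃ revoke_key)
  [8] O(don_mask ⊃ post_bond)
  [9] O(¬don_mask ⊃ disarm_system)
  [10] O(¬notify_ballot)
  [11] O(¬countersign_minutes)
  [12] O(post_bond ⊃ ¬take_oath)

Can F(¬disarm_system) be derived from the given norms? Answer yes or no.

Premise 10 gives O(¬notify_ballot).
Applying K to premise 6 (O(¬notify_ballot ⊃ ¬update_audit_trail)) and O(¬notify_ballot) yields O(¬update_audit_trail).
The contrapositive of premise 5 (O(timestamp_certificate ⊃ update_audit_trail)) is O(¬update_audit_trail ⊃ ¬timestamp_certificate), and O(¬update_audit_trail) is already established, so O(¬timestamp_certificate).
From O(¬timestamp_certificate) and premise 2, O(¬timestamp_certificate ⊃ take_oath), we obtain O(take_oath).
The contrapositive of premise 12 (O(post_bond ⊃ ¬take_oath)) is O(take_oath ⊃ ¬post_bond), and O(take_oath) is already established, so O(¬post_bond).
The contrapositive of premise 8 (O(don_mask ⊃ post_bond)) is O(¬post_bond ⊃ ¬don_mask), and O(¬post_bond) is already established, so O(¬don_mask).
Premise 9 is O(¬don_mask ⊃ disarm_system); since O(¬don_mask), deontic closure gives O(disarm_system).
Premises 1, 3, 4, 7, 11 do not contribute to this derivation.
So O(disarm_system) holds, i.e. F(¬disarm_system). The claim follows.

Yes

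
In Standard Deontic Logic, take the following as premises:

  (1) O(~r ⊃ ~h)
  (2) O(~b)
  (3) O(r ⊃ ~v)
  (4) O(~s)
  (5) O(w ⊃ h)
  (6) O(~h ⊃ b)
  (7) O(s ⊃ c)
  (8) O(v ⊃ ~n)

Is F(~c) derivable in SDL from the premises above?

No

Premise 7 is O(s ⊃ c), but O(s) is not derivable from the premises, so it does not yield O(c).
No other premise forces O(c). An ideal world satisfying every premise can still have ~c true, so F(~c) is not derivable.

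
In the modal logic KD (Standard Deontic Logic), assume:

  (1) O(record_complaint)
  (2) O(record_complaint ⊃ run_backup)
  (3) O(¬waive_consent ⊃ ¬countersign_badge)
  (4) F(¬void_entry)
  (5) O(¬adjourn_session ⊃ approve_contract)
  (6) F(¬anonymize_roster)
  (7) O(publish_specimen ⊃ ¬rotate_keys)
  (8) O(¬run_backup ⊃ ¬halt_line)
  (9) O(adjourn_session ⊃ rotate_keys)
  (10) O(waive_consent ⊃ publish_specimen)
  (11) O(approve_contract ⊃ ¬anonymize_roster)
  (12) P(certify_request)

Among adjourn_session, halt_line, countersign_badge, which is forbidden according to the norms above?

countersign_badge

Premise 6, F(¬anonymize_roster), is equivalent to O(anonymize_roster).
Premise 11, O(approve_contract ⊃ ¬anonymize_roster), contraposes to O(anonymize_roster ⊃ ¬approve_contract); with O(anonymize_roster) we get O(¬approve_contract).
Premise 5 is O(¬adjourn_session ⊃ approve_contract); contrapositively O(¬approve_contract ⊃ adjourn_session). Since O(¬approve_contract) holds, K gives O(adjourn_session).
With premise 9, O(adjourn_session ⊃ rotate_keys), the K-axiom yields O(rotate_keys).
The contrapositive of premise 7 (O(publish_specimen ⊃ ¬rotate_keys)) is O(rotate_keys ⊃ ¬publish_specimen), and O(rotate_keys) is already established, so O(¬publish_specimen).
Premise 10, O(waive_consent ⊃ publish_specimen), contraposes to O(¬publish_specimen ⊃ ¬waive_consent); with O(¬publish_specimen) we get O(¬waive_consent).
Premise 3 is O(¬waive_consent ⊃ ¬countersign_badge); since O(¬waive_consent), deontic closure gives O(¬countersign_badge).
So O(¬countersign_badge) holds, i.e. countersign_badge is forbidden. None of the other listed options is forbidden under the premises.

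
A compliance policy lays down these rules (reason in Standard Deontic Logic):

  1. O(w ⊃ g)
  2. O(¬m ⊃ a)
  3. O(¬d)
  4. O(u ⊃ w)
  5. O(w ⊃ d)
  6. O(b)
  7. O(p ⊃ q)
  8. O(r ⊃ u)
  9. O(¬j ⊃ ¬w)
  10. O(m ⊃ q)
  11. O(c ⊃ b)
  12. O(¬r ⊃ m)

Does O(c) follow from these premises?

Premise 11 is O(c ⊃ b); even if O(b) held, inferring O(c) would be affirming the consequent — invalid.
No other premise forces O(c). An ideal world satisfying every premise can still have c false, so O(c) is not derivable.

No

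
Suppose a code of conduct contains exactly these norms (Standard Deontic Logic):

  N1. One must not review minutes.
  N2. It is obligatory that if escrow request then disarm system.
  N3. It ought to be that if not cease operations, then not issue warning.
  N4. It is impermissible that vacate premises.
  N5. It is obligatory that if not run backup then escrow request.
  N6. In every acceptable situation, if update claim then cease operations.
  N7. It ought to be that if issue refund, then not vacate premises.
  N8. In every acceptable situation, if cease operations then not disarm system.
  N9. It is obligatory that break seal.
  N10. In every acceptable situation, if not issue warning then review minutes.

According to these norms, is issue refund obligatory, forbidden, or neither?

Premise 7 is O(issue_refund → ¬vacate_premises); even if O(¬vacate_premises) held, inferring O(issue_refund) would be affirming the consequent — invalid.
No premise or chain of K-axiom applications forces O(issue_refund), and none forces O(¬issue_refund). So issue_refund is neither obligatory nor forbidden under these norms.

Neither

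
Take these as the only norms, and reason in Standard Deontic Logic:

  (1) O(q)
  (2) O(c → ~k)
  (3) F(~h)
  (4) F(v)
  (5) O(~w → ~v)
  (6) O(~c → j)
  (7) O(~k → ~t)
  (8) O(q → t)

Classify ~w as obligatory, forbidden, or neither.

Premise 5 is O(~w → ~v); even if O(~v) held, inferring O(~w) would be affirming the consequent — invalid.
No premise or chain of K-axiom applications forces O(~w), and none forces O(w). So ~w is neither obligatory nor forbidden under these norms.

Neither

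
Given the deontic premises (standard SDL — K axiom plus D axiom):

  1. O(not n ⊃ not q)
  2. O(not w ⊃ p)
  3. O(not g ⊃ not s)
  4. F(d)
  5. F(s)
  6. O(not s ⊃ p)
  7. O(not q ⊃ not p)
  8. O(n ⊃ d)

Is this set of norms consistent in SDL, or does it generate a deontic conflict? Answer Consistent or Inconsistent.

Inconsistent

Premise 5 is F(s), i.e. O(not s).
With premise 6, O(not s ⊃ p), the K-axiom yields O(p).
The contrapositive of premise 7 (O(not q ⊃ not p)) is O(p ⊃ q), and O(p) is already established, so O(q).
The contrapositive of premise 1 (O(not n ⊃ not q)) is O(q ⊃ n), and O(q) is already established, so O(n).
With premise 8, O(n ⊃ d), the K-axiom yields O(d).
Yet premise 4 is F(d), i.e. O(not d).
We now have both O(d) and O(not d) — d is simultaneously obligatory and forbidden, violating the D-axiom.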